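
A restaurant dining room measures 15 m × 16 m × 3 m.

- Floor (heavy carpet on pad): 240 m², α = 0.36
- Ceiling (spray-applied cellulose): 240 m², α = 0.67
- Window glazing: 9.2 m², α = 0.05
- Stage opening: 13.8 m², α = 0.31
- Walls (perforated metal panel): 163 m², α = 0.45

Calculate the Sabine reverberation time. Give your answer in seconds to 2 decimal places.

Total absorption A = 240·0.36 + 240·0.67 + 9.2·0.05 + 13.8·0.31 + 163·0.45
  = 86.400 + 160.800 + 0.460 + 4.278 + 73.350 = 325.288 m² sabins.
Room volume: 720 m³.
Sabine: RT60 = 0.161 × 720 / 325.288 = 0.36 s.

0.36 sec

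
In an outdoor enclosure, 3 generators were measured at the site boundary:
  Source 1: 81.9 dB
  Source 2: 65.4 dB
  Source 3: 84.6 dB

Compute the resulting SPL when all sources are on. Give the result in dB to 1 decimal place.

86.5 dB

Sum in the linear (power) domain: Σ 10^(Lᵢ/10) = 10^(81.9/10) + 10^(65.4/10) + 10^(84.6/10) = 4.468e+08.
Combined level = 10 log₁₀(4.468e+08) = 86.5 dB.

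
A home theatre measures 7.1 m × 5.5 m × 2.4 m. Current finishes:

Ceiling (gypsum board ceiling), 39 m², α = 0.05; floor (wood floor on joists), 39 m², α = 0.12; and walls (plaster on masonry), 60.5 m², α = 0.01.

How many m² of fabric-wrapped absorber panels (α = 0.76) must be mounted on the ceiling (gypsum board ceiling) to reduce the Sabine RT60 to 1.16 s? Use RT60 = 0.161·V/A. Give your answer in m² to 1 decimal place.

A₁ = Σ Sᵢαᵢ = 39·0.05 + 39·0.12 + 60.5·0.01 = 7.235 sabins.
V = 93.72 m³. Target absorption A₂ = 0.161 × 93.72 / 1.16 = 13.008 sabins.
Absorption to add: 13.008 − 7.235 = 5.773 sabins.
Each m² of panel replacing the ceiling (gypsum board ceiling) adds (0.76 − 0.05) = 0.71 sabins.
Panel area = 5.773 / 0.71 = 8.1 m².

8.1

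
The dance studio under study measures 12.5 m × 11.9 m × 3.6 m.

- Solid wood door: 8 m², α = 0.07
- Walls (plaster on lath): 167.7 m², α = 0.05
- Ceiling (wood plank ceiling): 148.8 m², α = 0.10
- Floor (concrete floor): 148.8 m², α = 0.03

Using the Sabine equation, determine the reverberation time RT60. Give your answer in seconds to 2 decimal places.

3.05 s

Equivalent absorption area: A = 8·0.07 + 167.7·0.05 + 148.8·0.10 + 148.8·0.03 = 28.289 m².
Room volume: 535.5 m³.
Sabine: RT60 = 0.161 × 535.5 / 28.289 = 3.05 s.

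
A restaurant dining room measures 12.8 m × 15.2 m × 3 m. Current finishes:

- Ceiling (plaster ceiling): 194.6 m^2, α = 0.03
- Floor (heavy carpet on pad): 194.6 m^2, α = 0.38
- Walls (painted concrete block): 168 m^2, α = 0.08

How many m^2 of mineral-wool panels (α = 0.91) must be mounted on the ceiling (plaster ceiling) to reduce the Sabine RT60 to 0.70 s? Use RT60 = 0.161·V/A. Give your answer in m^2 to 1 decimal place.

46.6

Equivalent absorption area: A₁ = 194.6*0.03 + 194.6*0.38 + 168*0.08 = 93.226 m^2.
V = 583.68 m³. Target absorption A₂ = 0.161 × 583.68 / 0.70 = 134.246 sabins.
ΔA needed = 134.246 − 93.226 = 41.020 sabins.
Each m^2 of panel replacing the ceiling (plaster ceiling) adds (0.91 − 0.03) = 0.88 sabins.
Area = ΔA/Δα = 41.020/0.88 = 46.6 m^2.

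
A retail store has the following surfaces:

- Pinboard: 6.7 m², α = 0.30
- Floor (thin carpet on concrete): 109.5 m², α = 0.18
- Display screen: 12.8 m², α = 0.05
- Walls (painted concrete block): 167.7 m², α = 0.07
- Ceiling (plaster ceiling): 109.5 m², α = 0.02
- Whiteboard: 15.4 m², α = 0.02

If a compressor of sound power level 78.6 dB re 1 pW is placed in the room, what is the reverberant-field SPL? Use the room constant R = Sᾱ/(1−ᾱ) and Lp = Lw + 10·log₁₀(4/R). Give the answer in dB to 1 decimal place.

Σ(Sᵢαᵢ) = 6.7·0.30 + 109.5·0.18 + 12.8·0.05 + 167.7·0.07 + 109.5·0.02 + 15.4·0.02 = 36.597; total area S = 421.6 m².
ᾱ = 36.597/421.6 = 0.0868; R = Sᾱ/(1−ᾱ) = 36.597/(1−0.0868) = 40.076 m².
Lp = 78.6 + 10·log₁₀(4/40.076) = 78.6 + (-10.01) = 68.6 dB.

68.6 dB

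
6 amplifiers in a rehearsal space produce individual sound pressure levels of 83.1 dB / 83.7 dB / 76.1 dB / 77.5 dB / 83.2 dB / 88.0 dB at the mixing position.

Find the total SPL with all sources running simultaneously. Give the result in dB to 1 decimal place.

Converting to relative power and adding: 10^(83.1/10) + 10^(83.7/10) + 10^(76.1/10) + 10^(77.5/10) + 10^(83.2/10) + 10^(88.0/10) = 1.375e+09.
Back to dB: 10·log₁₀ Σ = 91.4 dB.

91.4 dB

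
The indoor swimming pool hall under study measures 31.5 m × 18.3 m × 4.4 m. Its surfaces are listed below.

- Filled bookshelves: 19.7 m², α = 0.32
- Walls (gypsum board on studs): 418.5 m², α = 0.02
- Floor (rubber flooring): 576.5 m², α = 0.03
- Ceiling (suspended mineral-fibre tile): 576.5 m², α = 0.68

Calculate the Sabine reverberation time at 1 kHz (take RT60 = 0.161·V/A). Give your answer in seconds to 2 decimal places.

Total absorption A = 19.7×0.32 + 418.5×0.02 + 576.5×0.03 + 576.5×0.68
  = 6.304 + 8.370 + 17.295 + 392.020 = 423.989 m² sabins.
Volume V = 31.5 × 18.3 × 4.4 = 2536.38 m³.
T = 0.161 V/A = 0.161·2536.38/423.989 = 0.96 s.

0.96 seconds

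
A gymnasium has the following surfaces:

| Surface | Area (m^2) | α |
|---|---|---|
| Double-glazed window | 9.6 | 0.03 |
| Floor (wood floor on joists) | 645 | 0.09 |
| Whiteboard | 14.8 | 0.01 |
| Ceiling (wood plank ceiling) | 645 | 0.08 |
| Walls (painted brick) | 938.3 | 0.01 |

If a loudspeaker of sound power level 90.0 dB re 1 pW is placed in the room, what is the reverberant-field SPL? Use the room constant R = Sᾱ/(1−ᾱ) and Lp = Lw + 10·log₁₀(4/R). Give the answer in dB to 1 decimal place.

A = 119.469 sabins; S = 2252.7 m^2.
ᾱ = 0.0530, so room constant R = A/(1−ᾱ) = 126.155 m^2.
Lp = Lw + 10 log₁₀(4/R) = 90.0 -14.99 = 75.0 dB.

75.0 dB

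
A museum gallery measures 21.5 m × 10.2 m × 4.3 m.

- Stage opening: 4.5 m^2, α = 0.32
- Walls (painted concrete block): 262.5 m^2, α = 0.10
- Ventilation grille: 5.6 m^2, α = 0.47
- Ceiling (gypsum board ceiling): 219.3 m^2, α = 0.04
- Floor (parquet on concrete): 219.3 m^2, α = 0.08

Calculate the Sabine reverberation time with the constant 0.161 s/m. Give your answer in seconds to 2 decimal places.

2.68 seconds

A = Σ Sᵢαᵢ = 4.5·0.32 + 262.5·0.10 + 5.6·0.47 + 219.3·0.04 + 219.3·0.08 = 56.638 sabins.
Room volume: 942.99 m³.
Sabine: RT60 = 0.161 × 942.99 / 56.638 = 2.68 s.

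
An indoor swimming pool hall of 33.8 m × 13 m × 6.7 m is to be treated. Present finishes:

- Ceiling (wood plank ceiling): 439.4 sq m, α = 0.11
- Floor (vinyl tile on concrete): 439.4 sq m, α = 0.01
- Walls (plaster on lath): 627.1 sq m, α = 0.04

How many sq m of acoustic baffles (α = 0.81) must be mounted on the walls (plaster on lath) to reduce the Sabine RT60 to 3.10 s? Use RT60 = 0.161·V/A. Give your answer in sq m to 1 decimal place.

97.5

Summing Sᵢαᵢ: 48.334 + 4.394 + 25.084 → A₁ = 77.812 sabins.
V = 2943.98 m³. Target absorption A₂ = 0.161 × 2943.98 / 3.10 = 152.897 sabins.
Absorption to add: 152.897 − 77.812 = 75.085 sabins.
Each sq m of panel replacing the walls (plaster on lath) adds (0.81 − 0.04) = 0.77 sabins.
Panel area = 75.085 / 0.77 = 97.5 sq m.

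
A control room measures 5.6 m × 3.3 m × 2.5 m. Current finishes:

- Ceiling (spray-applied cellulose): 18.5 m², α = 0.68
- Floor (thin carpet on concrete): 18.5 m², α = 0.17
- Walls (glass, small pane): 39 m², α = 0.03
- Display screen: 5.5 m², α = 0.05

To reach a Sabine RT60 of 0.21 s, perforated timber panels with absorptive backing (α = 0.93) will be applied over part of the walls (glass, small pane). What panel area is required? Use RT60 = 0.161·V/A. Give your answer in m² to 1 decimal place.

20.3

A₁ = Σ Sᵢαᵢ = 18.5×0.68 + 18.5×0.17 + 39×0.03 + 5.5×0.05 = 17.170 sabins.
V = 46.2 m³. Target absorption A₂ = 0.161 × 46.2 / 0.21 = 35.420 sabins.
ΔA needed = 35.420 − 17.170 = 18.250 sabins.
Net gain per m²: Δα = 0.93 − 0.03 = 0.90.
Area = ΔA/Δα = 18.250/0.90 = 20.3 m².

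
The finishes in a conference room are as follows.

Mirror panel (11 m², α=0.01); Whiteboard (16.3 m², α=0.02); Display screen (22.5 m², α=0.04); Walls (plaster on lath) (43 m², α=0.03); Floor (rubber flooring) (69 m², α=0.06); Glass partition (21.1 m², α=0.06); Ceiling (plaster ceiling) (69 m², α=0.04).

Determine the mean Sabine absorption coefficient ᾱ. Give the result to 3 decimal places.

Total surface area S = 251.9 m².
Σ(Sᵢαᵢ) = 11*0.01 + 16.3*0.02 + 22.5*0.04 + 43*0.03 + 69*0.06 + 21.1*0.06 + 69*0.04 = 10.792.
ᾱ = A/S = 0.043.

0.043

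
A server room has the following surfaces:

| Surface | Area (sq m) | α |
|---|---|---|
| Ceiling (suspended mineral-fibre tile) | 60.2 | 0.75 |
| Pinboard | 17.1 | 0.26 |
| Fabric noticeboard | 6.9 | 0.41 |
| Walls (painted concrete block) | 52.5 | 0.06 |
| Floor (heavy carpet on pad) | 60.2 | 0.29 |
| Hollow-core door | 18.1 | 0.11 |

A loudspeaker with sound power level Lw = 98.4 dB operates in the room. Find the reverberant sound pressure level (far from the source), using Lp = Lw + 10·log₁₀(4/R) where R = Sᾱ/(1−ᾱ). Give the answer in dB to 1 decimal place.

83.8 dB

Σ(Sᵢαᵢ) = 60.2·0.75 + 17.1·0.26 + 6.9·0.41 + 52.5·0.06 + 60.2·0.29 + 18.1·0.11 = 75.024; total area S = 215.0 sq m.
ᾱ = 0.3489, so room constant R = A/(1−ᾱ) = 115.227 sq m.
Lp = Lw + 10 log₁₀(4/R) = 98.4 -14.59 = 83.8 dB.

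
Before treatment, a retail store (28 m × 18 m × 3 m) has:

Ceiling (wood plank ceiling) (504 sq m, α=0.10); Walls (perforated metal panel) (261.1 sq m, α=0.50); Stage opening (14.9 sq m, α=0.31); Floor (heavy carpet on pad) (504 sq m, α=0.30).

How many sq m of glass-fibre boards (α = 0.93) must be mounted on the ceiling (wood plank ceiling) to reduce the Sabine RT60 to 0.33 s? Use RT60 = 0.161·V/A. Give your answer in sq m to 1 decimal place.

483.0

Summing Sᵢαᵢ: 50.400 + 130.550 + 4.619 + 151.200 → A₁ = 336.769 sabins.
V = 1512 m³. Target absorption A₂ = 0.161 × 1512 / 0.33 = 737.673 sabins.
Absorption to add: 737.673 − 336.769 = 400.904 sabins.
Net gain per sq m: Δα = 0.93 − 0.10 = 0.83.
Area = ΔA/Δα = 400.904/0.83 = 483.0 sq m.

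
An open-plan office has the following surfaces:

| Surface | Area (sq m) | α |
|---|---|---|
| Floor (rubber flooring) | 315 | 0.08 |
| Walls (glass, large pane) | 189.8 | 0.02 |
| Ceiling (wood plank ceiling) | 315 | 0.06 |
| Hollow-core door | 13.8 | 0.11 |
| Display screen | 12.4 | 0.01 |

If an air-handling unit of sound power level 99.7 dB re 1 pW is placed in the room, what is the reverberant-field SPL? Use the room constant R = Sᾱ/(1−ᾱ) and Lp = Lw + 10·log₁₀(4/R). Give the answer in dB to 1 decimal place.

88.5 dB

Σ(Sᵢαᵢ) = 315×0.08 + 189.8×0.02 + 315×0.06 + 13.8×0.11 + 12.4×0.01 = 49.538; total area S = 846.0 sq m.
ᾱ = 49.538/846.0 = 0.0586; R = Sᾱ/(1−ᾱ) = 49.538/(1−0.0586) = 52.622 sq m.
Lp = 99.7 + 10·log₁₀(4/52.622) = 99.7 + (-11.19) = 88.5 dB.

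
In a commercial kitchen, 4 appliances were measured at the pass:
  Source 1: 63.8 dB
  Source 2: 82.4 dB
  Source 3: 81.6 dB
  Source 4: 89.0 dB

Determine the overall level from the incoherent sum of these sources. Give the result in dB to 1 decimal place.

90.5 dB

Σ 10^(Lᵢ/10) = 1.115e+09.
Back to dB: 10·log₁₀ Σ = 90.5 dB.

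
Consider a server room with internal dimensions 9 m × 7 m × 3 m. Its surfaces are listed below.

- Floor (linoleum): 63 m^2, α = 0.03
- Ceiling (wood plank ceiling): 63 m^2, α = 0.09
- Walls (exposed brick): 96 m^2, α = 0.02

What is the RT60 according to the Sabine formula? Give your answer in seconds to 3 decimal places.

3.210 s

Equivalent absorption area: A = 63×0.03 + 63×0.09 + 96×0.02 = 9.480 m^2.
Volume V = 9 × 7 × 3 = 189 m³.
RT60 = 0.161 · V / A = 0.161 × 189 / 9.480 = 3.210 s.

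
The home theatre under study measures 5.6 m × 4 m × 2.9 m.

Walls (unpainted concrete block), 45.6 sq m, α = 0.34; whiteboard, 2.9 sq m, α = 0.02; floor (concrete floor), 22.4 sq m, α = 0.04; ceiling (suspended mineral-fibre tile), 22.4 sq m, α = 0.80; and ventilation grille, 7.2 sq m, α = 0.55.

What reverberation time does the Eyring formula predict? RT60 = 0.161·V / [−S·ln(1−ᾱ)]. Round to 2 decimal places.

Total surface area S = 45.6 + 2.9 + 22.4 + 22.4 + 7.2 = 100.5 sq m.
Absorption A = 45.6·0.34 + 2.9·0.02 + 22.4·0.04 + 22.4·0.80 + 7.2·0.55 = 38.338 sabins.
Mean coefficient ᾱ = A/S = 0.3815.
−S·ln(1−ᾱ) = −100.5 × ln(1 − 0.3815) = 48.286.
V = 5.6 × 4 × 2.9 = 64.96 m³.
RT60 = 0.161 × 64.96 / 48.286 = 0.22 s.

0.22 seconds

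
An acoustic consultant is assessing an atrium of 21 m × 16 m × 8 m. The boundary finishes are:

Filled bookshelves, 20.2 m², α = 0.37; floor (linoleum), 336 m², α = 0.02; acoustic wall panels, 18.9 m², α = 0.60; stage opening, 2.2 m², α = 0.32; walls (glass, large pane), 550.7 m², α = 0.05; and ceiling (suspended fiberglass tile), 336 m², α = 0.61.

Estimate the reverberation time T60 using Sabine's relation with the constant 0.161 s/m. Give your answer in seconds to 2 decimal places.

1.67 s

A = Σ Sᵢαᵢ = 20.2·0.37 + 336·0.02 + 18.9·0.60 + 2.2·0.32 + 550.7·0.05 + 336·0.61 = 258.733 sabins.
V = 21·16·8 = 2688 m³.
RT60 = 0.161 · V / A = 0.161 × 2688 / 258.733 = 1.67 s.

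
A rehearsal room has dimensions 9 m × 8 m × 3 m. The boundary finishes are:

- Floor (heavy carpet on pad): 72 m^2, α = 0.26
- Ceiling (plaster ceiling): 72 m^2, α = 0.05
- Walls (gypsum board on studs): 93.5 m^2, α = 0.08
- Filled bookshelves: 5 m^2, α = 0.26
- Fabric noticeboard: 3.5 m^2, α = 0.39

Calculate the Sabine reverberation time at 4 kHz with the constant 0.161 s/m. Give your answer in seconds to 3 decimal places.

1.071 s

A = Σ Sᵢαᵢ = 72·0.26 + 72·0.05 + 93.5·0.08 + 5·0.26 + 3.5·0.39 = 32.465 sabins.
Volume V = 9 × 8 × 3 = 216 m³.
T = 0.161 V/A = 0.161·216/32.465 = 1.071 s.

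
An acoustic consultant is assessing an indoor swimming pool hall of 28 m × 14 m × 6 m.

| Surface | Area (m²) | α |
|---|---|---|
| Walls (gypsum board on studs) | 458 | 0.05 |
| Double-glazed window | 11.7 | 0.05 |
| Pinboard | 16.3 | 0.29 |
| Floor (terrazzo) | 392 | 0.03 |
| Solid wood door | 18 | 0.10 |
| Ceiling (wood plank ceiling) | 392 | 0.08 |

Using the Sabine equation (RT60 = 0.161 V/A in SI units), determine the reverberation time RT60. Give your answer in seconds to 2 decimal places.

Total absorption A = 458×0.05 + 11.7×0.05 + 16.3×0.29 + 392×0.03 + 18×0.10 + 392×0.08
  = 22.900 + 0.585 + 4.727 + 11.760 + 1.800 + 31.360 = 73.132 m² sabins.
Volume V = 28 × 14 × 6 = 2352 m³.
T = 0.161 V/A = 0.161·2352/73.132 = 5.18 s.

5.18 sec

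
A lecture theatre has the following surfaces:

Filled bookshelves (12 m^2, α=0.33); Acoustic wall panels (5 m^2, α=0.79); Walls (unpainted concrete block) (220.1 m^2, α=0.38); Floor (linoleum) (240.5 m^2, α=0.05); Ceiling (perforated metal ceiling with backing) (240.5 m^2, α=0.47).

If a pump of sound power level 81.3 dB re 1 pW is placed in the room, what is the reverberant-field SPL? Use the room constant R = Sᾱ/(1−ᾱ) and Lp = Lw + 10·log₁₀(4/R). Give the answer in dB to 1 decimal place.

62.4 dB

A = 216.608 sabins; S = 718.1 m^2.
ᾱ = 0.3016, so room constant R = A/(1−ᾱ) = 310.149 m^2.
Lp = Lw + 10 log₁₀(4/R) = 81.3 -18.90 = 62.4 dB.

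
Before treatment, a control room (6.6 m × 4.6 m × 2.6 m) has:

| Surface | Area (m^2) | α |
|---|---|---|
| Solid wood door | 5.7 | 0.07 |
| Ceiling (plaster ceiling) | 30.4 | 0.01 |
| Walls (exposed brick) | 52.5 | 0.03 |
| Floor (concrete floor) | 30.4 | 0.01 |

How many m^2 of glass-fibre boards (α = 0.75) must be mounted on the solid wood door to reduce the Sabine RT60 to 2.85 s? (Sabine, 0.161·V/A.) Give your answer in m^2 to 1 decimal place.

A₁ = Σ Sᵢαᵢ = 5.7*0.07 + 30.4*0.01 + 52.5*0.03 + 30.4*0.01 = 2.582 sabins.
Required A₂ = 0.161·78.936/2.85 = 4.459 sabins.
ΔA needed = 4.459 − 2.582 = 1.877 sabins.
Net gain per m^2: Δα = 0.75 − 0.07 = 0.68.
Panel area = 1.877 / 0.68 = 2.8 m^2.

2.8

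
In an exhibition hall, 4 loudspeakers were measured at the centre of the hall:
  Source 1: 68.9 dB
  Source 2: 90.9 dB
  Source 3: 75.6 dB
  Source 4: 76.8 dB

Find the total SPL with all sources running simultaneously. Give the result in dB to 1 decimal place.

91.2 dB

Sum in the linear (power) domain: Σ 10^(Lᵢ/10) = 10^(68.9/10) + 10^(90.9/10) + 10^(75.6/10) + 10^(76.8/10) = 1.322e+09.
L_total = 10·log₁₀(1.322e+09) = 91.2 dB.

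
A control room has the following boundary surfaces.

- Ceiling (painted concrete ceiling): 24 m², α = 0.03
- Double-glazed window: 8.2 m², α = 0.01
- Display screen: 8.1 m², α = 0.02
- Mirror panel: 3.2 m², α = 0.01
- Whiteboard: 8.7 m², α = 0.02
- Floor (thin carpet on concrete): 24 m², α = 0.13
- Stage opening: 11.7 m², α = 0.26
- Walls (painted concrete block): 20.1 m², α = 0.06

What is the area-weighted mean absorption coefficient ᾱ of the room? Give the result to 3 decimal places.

0.079

S = Σ Sᵢ = 24 + 8.2 + 8.1 + 3.2 + 8.7 + 24 + 11.7 + 20.1 = 108.0 m².
Σ(Sᵢαᵢ) = 24·0.03 + 8.2·0.01 + 8.1·0.02 + 3.2·0.01 + 8.7·0.02 + 24·0.13 + 11.7·0.26 + 20.1·0.06 = 8.538.
ᾱ = 8.538 / 108.0 = 0.079.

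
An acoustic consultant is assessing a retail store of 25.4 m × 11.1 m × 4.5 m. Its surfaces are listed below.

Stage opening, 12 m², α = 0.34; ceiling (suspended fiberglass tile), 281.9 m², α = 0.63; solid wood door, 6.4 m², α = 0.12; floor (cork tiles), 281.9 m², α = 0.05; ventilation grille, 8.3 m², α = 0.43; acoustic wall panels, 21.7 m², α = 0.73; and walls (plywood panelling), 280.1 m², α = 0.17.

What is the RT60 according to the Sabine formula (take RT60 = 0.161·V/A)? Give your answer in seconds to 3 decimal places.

0.775 s

Total absorption A = 12×0.34 + 281.9×0.63 + 6.4×0.12 + 281.9×0.05 + 8.3×0.43 + 21.7×0.73 + 280.1×0.17
  = 4.080 + 177.597 + 0.768 + 14.095 + 3.569 + 15.841 + 47.617 = 263.567 m² sabins.
Volume V = 25.4 × 11.1 × 4.5 = 1268.73 m³.
RT60 = 0.161 · V / A = 0.161 × 1268.73 / 263.567 = 0.775 s.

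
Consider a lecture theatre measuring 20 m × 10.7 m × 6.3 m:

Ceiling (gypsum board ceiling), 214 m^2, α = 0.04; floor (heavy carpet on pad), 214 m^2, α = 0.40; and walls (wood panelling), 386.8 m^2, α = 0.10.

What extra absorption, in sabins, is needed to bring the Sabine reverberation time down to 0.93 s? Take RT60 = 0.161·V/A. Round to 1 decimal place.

Summing Sᵢαᵢ: 8.560 + 85.600 + 38.680 → A₁ = 132.840 sabins.
Target A₂ = 0.161·1348.2/0.93 = 233.398 sabins (V = 1348.2 m³).
Additional absorption ΔA = 233.398 − 132.840 = 100.6 sabins.

100.6 sabins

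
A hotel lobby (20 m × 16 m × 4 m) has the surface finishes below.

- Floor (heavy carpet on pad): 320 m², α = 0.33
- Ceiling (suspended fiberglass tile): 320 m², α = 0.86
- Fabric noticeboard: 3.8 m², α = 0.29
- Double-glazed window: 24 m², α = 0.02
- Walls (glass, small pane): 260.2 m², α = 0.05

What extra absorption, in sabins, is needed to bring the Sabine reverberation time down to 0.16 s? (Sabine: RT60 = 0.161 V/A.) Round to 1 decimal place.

892.6 sabins

A₁ = Σ Sᵢαᵢ = 320*0.33 + 320*0.86 + 3.8*0.29 + 24*0.02 + 260.2*0.05 = 395.392 sabins.
Target A₂ = 0.161·1280/0.16 = 1288.000 sabins (V = 1280 m³).
ΔA = A₂ − A₁ = 1288.000 − 395.392 = 892.6 sabins.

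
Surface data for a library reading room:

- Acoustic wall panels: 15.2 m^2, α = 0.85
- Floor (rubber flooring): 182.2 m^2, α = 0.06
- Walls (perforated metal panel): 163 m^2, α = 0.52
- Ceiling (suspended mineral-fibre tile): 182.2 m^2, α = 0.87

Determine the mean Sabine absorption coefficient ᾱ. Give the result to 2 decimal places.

0.49

S = Σ Sᵢ = 15.2 + 182.2 + 163 + 182.2 = 542.6 m^2.
Weighted sum Σ Sα = 267.126.
ᾱ = A/S = 0.49.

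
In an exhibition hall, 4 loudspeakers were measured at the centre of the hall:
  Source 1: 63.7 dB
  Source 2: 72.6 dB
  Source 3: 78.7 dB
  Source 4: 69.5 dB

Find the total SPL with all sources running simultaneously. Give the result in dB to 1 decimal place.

Σ 10^(Lᵢ/10) = 1.036e+08.
Back to dB: 10·log₁₀ Σ = 80.2 dB.

80.2 dB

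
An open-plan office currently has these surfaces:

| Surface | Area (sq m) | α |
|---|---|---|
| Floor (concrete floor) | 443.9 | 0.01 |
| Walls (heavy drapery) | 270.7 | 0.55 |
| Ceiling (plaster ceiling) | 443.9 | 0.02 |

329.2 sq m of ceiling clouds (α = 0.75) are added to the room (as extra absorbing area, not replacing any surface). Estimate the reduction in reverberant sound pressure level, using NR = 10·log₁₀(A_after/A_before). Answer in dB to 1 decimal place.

Total absorption A_before = 443.9*0.01 + 270.7*0.55 + 443.9*0.02
  = 4.439 + 148.885 + 8.878 = 162.202 sq m sabins.
Added absorption = 329.2 × 0.75 = 246.900 sabins.
A_after = 162.202 + 246.900 = 409.102 sabins.
NR = 10·log₁₀(409.102/162.202) = 4.0 dB.

4.0 dB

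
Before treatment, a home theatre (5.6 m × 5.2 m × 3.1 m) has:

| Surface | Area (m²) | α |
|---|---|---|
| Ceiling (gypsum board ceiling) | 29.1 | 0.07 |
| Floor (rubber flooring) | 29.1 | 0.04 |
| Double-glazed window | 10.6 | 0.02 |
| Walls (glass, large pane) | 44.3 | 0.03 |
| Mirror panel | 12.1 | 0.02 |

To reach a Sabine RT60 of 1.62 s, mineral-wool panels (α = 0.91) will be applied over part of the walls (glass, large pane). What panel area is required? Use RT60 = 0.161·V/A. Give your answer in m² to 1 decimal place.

Summing Sᵢαᵢ: 2.037 + 1.164 + 0.212 + 1.329 + 0.242 → A₁ = 4.984 sabins.
V = 90.272 m³. Target absorption A₂ = 0.161 × 90.272 / 1.62 = 8.971 sabins.
Absorption to add: 8.971 − 4.984 = 3.987 sabins.
Each m² of panel replacing the walls (glass, large pane) adds (0.91 − 0.03) = 0.88 sabins.
Panel area = 3.987 / 0.88 = 4.5 m².

4.5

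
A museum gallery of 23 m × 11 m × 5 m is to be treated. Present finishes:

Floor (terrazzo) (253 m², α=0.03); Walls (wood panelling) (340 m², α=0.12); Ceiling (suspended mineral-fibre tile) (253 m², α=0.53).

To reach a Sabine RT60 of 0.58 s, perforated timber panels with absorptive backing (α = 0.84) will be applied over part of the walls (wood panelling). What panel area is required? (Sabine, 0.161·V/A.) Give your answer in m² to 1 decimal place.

A₁ = Σ Sᵢαᵢ = 253×0.03 + 340×0.12 + 253×0.53 = 182.480 sabins.
V = 1265 m³. Target absorption A₂ = 0.161 × 1265 / 0.58 = 351.147 sabins.
Absorption to add: 351.147 − 182.480 = 168.667 sabins.
Each m² of panel replacing the walls (wood panelling) adds (0.84 − 0.12) = 0.72 sabins.
Area = ΔA/Δα = 168.667/0.72 = 234.3 m².

234.3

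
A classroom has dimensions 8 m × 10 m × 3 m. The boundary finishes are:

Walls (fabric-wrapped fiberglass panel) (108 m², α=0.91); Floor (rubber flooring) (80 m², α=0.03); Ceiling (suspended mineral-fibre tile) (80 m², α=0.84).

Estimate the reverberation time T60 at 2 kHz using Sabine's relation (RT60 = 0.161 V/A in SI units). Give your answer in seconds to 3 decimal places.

0.230 sec

Equivalent absorption area: A = 108×0.91 + 80×0.03 + 80×0.84 = 167.880 m².
Room volume: 240 m³.
Sabine: RT60 = 0.161 × 240 / 167.880 = 0.230 s.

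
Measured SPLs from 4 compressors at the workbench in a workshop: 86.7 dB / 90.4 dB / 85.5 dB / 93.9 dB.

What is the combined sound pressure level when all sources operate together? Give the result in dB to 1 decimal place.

96.4 dB

Sum in the linear (power) domain: Σ 10^(Lᵢ/10) = 10^(86.7/10) + 10^(90.4/10) + 10^(85.5/10) + 10^(93.9/10) = 4.374e+09.
Combined level = 10 log₁₀(4.374e+09) = 96.4 dB.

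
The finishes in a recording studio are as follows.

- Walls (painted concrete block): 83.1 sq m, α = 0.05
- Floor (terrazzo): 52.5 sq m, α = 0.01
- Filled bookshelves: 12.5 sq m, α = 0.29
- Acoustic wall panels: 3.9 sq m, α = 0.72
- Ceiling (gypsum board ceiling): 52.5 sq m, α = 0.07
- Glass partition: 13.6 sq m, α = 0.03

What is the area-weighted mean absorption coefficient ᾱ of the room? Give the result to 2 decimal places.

Total surface area S = 218.1 sq m.
Weighted sum Σ Sα = 15.196.
ᾱ = 15.196 / 218.1 = 0.07.

0.07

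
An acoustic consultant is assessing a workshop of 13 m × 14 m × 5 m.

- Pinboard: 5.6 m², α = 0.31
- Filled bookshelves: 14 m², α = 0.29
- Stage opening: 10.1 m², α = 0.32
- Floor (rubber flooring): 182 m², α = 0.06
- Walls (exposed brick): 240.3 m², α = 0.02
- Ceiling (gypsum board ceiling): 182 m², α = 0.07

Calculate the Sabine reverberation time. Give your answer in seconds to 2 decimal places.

Summing Sᵢαᵢ: 1.736 + 4.060 + 3.232 + 10.920 + 4.806 + 12.740 → A = 37.494 sabins.
Room volume: 910 m³.
T = 0.161 V/A = 0.161·910/37.494 = 3.91 s.

3.91 sec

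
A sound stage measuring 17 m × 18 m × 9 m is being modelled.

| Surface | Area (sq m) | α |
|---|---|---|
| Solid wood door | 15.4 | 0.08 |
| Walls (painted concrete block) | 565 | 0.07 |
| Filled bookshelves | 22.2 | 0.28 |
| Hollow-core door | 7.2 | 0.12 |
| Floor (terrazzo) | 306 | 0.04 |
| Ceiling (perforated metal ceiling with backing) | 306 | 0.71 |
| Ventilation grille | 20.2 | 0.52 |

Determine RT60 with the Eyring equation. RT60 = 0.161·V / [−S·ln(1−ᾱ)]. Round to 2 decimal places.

S = Σ Sᵢ = 1242.0 sq m.
Absorption A = 15.4×0.08 + 565×0.07 + 22.2×0.28 + 7.2×0.12 + 306×0.04 + 306×0.71 + 20.2×0.52 = 287.866 sabins.
ᾱ = 287.866 / 1242.0 = 0.2318.
−S·ln(1−ᾱ) = −1242.0 × ln(1 − 0.2318) = 327.522.
V = 17 × 18 × 9 = 2754 m³.
T = 0.161·V/[−S·ln(1−ᾱ)] = 0.161·2754/327.522 = 1.35 s.

1.35 s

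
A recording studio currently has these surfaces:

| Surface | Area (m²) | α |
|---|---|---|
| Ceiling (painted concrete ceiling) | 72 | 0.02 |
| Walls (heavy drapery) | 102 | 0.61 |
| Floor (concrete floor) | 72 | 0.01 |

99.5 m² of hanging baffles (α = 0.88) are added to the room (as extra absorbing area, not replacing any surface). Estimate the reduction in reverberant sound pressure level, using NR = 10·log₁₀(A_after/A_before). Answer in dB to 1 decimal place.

Summing Sᵢαᵢ: 1.440 + 62.220 + 0.720 → A_before = 64.380 sabins.
Treatment contributes 99.5·0.88 = 87.560 sabins.
New total A_after = 151.940 sabins.
Reduction = 10 log₁₀(A_after/A_before) = 10 log₁₀(2.3600) = 3.7 dB.

3.7 dB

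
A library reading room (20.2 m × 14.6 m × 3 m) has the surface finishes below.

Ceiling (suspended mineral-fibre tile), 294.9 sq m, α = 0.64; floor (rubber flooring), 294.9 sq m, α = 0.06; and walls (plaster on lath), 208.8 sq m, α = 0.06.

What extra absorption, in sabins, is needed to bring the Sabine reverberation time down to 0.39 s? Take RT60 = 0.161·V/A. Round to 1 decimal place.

A₁ = Σ Sᵢαᵢ = 294.9*0.64 + 294.9*0.06 + 208.8*0.06 = 218.958 sabins.
Target A₂ = 0.161·884.76/0.39 = 365.247 sabins (V = 884.76 m³).
ΔA = A₂ − A₁ = 365.247 − 218.958 = 146.3 sabins.

146.3 sabins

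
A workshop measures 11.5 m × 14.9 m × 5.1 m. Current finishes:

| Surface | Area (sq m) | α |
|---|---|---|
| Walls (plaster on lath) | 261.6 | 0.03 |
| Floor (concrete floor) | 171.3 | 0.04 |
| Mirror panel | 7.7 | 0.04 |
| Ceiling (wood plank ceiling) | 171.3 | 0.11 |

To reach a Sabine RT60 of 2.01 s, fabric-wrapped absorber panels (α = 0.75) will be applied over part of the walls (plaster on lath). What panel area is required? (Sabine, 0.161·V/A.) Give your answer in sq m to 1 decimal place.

Total absorption A₁ = 261.6·0.03 + 171.3·0.04 + 7.7·0.04 + 171.3·0.11
  = 7.848 + 6.852 + 0.308 + 18.843 = 33.851 sq m sabins.
Required A₂ = 0.161·873.885/2.01 = 69.998 sabins.
Absorption to add: 69.998 − 33.851 = 36.147 sabins.
Net gain per sq m: Δα = 0.75 − 0.03 = 0.72.
Panel area = 36.147 / 0.72 = 50.2 sq m.

50.2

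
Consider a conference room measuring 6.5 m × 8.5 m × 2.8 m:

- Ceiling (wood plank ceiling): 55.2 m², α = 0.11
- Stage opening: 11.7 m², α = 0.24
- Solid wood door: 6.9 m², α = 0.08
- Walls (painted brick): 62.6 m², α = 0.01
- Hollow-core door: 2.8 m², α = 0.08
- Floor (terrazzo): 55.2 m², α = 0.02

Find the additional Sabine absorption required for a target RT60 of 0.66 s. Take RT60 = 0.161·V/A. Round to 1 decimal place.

26.4 sabins

Total absorption A₁ = 55.2·0.11 + 11.7·0.24 + 6.9·0.08 + 62.6·0.01 + 2.8·0.08 + 55.2·0.02
  = 6.072 + 2.808 + 0.552 + 0.626 + 0.224 + 1.104 = 11.386 m² sabins.
Target A₂ = 0.161·154.7/0.66 = 37.737 sabins (V = 154.7 m³).
Shortfall: 37.737 − 11.386 = 26.4 sabins.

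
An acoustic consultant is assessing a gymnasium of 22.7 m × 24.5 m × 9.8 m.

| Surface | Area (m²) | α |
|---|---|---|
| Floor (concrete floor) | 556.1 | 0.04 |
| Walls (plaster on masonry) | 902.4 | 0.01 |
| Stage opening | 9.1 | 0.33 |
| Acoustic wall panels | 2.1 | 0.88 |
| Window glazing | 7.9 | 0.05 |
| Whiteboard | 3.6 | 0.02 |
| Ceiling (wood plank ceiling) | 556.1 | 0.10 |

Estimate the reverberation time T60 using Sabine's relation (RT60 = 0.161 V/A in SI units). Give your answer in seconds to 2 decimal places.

Summing Sᵢαᵢ: 22.244 + 9.024 + 3.003 + 1.848 + 0.395 + 0.072 + 55.610 → A = 92.196 sabins.
Volume V = 22.7 × 24.5 × 9.8 = 5450.27 m³.
Sabine: RT60 = 0.161 × 5450.27 / 92.196 = 9.52 s.

9.52 s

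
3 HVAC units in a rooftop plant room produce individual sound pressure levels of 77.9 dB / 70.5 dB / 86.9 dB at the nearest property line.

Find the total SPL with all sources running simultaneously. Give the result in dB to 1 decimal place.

Sum in the linear (power) domain: Σ 10^(Lᵢ/10) = 10^(77.9/10) + 10^(70.5/10) + 10^(86.9/10) = 5.627e+08.
L_total = 10·log₁₀(5.627e+08) = 87.5 dB.

87.5 dB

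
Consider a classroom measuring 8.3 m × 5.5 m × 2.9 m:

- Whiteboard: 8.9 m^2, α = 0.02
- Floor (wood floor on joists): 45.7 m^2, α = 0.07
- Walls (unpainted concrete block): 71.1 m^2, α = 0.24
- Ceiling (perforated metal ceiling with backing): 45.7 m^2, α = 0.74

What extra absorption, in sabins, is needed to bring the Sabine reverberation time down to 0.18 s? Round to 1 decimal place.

64.2 sabins

Total absorption A₁ = 8.9*0.02 + 45.7*0.07 + 71.1*0.24 + 45.7*0.74
  = 0.178 + 3.199 + 17.064 + 33.818 = 54.259 m^2 sabins.
Target A₂ = 0.161·132.385/0.18 = 118.411 sabins (V = 132.385 m³).
ΔA = A₂ − A₁ = 118.411 − 54.259 = 64.2 sabins.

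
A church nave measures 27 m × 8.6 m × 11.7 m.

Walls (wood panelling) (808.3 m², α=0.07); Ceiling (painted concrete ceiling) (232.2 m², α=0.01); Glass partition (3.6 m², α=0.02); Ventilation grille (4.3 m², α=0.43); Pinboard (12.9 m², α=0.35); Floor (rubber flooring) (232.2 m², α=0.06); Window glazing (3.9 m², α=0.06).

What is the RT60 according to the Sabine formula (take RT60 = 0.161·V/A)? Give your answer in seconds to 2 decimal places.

5.50 s

A = Σ Sᵢαᵢ = 808.3·0.07 + 232.2·0.01 + 3.6·0.02 + 4.3·0.43 + 12.9·0.35 + 232.2·0.06 + 3.9·0.06 = 79.505 sabins.
Volume V = 27 × 8.6 × 11.7 = 2716.74 m³.
T = 0.161 V/A = 0.161·2716.74/79.505 = 5.50 s.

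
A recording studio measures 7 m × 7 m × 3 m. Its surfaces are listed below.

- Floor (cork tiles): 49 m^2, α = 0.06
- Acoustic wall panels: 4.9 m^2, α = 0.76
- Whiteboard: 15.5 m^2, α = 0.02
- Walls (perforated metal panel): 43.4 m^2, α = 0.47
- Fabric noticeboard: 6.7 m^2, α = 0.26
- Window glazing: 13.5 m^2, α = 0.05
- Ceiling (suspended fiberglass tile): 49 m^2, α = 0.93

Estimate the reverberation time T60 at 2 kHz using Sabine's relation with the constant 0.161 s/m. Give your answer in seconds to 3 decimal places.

0.314 sec

Equivalent absorption area: A = 49*0.06 + 4.9*0.76 + 15.5*0.02 + 43.4*0.47 + 6.7*0.26 + 13.5*0.05 + 49*0.93 = 75.359 m^2.
V = 7·7·3 = 147 m³.
Sabine: RT60 = 0.161 × 147 / 75.359 = 0.314 s.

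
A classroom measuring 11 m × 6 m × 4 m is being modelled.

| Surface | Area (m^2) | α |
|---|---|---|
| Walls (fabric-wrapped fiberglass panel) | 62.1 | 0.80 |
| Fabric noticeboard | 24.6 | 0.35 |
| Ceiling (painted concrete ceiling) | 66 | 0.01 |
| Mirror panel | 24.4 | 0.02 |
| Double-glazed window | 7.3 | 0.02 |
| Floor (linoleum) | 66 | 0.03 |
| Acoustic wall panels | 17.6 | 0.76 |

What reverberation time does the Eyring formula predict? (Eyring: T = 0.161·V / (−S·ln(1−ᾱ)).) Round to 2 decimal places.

0.48 s

S = Σ Sᵢ = 268.0 m^2.
Σ(Sᵢαᵢ) = 62.1·0.80 + 24.6·0.35 + 66·0.01 + 24.4·0.02 + 7.3·0.02 + 66·0.03 + 17.6·0.76 = 74.940.
Mean coefficient ᾱ = A/S = 0.2796.
−S·ln(1−ᾱ) = −268.0 × ln(1 − 0.2796) = 87.890.
V = 11 × 6 × 4 = 264 m³.
RT60 = 0.161 × 264 / 87.890 = 0.48 s.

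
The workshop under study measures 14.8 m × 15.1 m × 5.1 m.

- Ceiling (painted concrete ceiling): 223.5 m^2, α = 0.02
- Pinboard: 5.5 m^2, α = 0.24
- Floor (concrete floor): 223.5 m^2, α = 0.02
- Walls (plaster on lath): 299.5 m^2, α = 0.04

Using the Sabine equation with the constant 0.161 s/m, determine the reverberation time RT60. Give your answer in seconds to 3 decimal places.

A = Σ Sᵢαᵢ = 223.5×0.02 + 5.5×0.24 + 223.5×0.02 + 299.5×0.04 = 22.240 sabins.
Room volume: 1139.748 m³.
T = 0.161 V/A = 0.161·1139.748/22.240 = 8.251 s.

8.251 sec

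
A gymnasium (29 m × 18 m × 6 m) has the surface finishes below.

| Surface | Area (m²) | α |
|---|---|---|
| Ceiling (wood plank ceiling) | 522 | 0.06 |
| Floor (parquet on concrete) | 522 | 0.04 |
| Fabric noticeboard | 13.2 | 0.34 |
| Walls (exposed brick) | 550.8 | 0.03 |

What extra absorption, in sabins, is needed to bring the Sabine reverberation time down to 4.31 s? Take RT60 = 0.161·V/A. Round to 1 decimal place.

Total absorption A₁ = 522×0.06 + 522×0.04 + 13.2×0.34 + 550.8×0.03
  = 31.320 + 20.880 + 4.488 + 16.524 = 73.212 m² sabins.
Target A₂ = 0.161·3132/4.31 = 116.996 sabins (V = 3132 m³).
ΔA = A₂ − A₁ = 116.996 − 73.212 = 43.8 sabins.

43.8 sabins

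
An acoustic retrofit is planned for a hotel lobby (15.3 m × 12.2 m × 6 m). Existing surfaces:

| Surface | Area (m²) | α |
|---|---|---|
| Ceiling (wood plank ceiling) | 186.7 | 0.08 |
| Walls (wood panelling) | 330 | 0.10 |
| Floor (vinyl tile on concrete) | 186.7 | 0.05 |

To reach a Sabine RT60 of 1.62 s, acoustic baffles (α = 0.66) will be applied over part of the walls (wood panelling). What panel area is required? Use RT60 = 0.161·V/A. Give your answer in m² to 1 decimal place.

Summing Sᵢαᵢ: 14.936 + 33.000 + 9.335 → A₁ = 57.271 sabins.
V = 1119.96 m³. Target absorption A₂ = 0.161 × 1119.96 / 1.62 = 111.305 sabins.
ΔA needed = 111.305 − 57.271 = 54.034 sabins.
Net gain per m²: Δα = 0.66 − 0.10 = 0.56.
Panel area = 54.034 / 0.56 = 96.5 m².

96.5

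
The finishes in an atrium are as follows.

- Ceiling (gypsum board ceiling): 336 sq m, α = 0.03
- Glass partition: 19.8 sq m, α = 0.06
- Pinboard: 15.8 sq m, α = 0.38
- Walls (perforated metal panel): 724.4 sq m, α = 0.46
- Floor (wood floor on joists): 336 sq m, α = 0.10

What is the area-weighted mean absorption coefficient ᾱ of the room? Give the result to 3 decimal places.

S = Σ Sᵢ = 336 + 19.8 + 15.8 + 724.4 + 336 = 1432.0 sq m.
A = 336*0.03 + 19.8*0.06 + 15.8*0.38 + 724.4*0.46 + 336*0.10 = 384.096 sabins.
ᾱ = 384.096 / 1432.0 = 0.268.

0.268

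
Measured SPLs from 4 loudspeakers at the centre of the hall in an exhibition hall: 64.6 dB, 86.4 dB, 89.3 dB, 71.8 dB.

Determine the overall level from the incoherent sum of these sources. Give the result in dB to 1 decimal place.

Σ 10^(Lᵢ/10) = 1.306e+09.
Back to dB: 10·log₁₀ Σ = 91.2 dB.

91.2 dB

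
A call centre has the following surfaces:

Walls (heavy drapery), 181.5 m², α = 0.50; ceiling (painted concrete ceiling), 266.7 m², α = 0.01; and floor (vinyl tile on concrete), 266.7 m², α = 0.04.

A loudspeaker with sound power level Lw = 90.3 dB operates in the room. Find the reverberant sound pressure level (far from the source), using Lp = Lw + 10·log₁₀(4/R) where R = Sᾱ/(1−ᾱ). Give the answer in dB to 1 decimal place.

75.5 dB

Σ(Sᵢαᵢ) = 181.5·0.50 + 266.7·0.01 + 266.7·0.04 = 104.085; total area S = 714.9 m².
ᾱ = 0.1456, so room constant R = A/(1−ᾱ) = 121.822 m².
Lp = Lw + 10 log₁₀(4/R) = 90.3 -14.84 = 75.5 dB.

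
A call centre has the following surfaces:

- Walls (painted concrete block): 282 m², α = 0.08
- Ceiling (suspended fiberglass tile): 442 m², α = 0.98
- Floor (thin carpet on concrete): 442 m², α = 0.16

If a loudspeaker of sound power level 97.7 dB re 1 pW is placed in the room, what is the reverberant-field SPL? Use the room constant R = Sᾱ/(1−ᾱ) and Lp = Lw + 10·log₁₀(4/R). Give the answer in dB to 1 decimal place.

A = 526.440 sabins; S = 1166.0 m².
ᾱ = 0.4515, so room constant R = A/(1−ᾱ) = 959.781 m².
Lp = Lw + 10 log₁₀(4/R) = 97.7 -23.80 = 73.9 dB.

73.9 dB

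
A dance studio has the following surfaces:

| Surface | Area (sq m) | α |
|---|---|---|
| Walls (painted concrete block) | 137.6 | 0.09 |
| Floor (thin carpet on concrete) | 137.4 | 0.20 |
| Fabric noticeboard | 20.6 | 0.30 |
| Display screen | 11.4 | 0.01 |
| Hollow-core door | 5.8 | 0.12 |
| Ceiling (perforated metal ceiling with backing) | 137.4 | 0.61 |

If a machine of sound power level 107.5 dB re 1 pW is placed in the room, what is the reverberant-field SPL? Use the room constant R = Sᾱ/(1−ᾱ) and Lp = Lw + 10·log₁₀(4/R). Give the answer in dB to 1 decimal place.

Σ(Sᵢαᵢ) = 137.6·0.09 + 137.4·0.20 + 20.6·0.30 + 11.4·0.01 + 5.8·0.12 + 137.4·0.61 = 130.668; total area S = 450.2 sq m.
ᾱ = 0.2902, so room constant R = A/(1−ᾱ) = 184.091 sq m.
Lp = 107.5 + 10·log₁₀(4/184.091) = 107.5 + (-16.63) = 90.9 dB.

90.9 dB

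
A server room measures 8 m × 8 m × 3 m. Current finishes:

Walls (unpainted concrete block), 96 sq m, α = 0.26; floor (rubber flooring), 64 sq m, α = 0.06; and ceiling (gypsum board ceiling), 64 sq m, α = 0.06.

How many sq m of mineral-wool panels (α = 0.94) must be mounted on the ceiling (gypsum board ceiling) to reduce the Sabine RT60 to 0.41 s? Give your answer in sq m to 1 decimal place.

48.6

A₁ = Σ Sᵢαᵢ = 96·0.26 + 64·0.06 + 64·0.06 = 32.640 sabins.
V = 192 m³. Target absorption A₂ = 0.161 × 192 / 0.41 = 75.395 sabins.
ΔA needed = 75.395 − 32.640 = 42.755 sabins.
Net gain per sq m: Δα = 0.94 − 0.06 = 0.88.
Panel area = 42.755 / 0.88 = 48.6 sq m.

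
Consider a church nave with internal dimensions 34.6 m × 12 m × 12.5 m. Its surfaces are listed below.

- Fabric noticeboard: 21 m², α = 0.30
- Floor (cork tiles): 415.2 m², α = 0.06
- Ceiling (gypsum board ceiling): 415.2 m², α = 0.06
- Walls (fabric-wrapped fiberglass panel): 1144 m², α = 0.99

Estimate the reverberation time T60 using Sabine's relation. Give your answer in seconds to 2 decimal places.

Equivalent absorption area: A = 21·0.30 + 415.2·0.06 + 415.2·0.06 + 1144·0.99 = 1188.684 m².
Volume V = 34.6 × 12 × 12.5 = 5190 m³.
RT60 = 0.161 · V / A = 0.161 × 5190 / 1188.684 = 0.70 s.

0.70 s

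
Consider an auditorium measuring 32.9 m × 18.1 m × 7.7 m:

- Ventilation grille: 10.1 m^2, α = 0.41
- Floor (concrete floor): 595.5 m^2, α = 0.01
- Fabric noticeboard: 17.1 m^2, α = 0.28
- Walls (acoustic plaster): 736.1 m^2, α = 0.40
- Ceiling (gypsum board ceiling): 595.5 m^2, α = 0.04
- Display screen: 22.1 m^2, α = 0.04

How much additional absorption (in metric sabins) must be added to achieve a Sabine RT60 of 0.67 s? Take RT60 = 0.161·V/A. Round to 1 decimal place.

767.8 sabins

Summing Sᵢαᵢ: 4.141 + 5.955 + 4.788 + 294.440 + 23.820 + 0.884 → A₁ = 334.028 sabins.
V = 4585.273 m³. Required absorption A₂ = 0.161 × 4585.273 / 0.67 = 1101.834 sabins.
ΔA = A₂ − A₁ = 1101.834 − 334.028 = 767.8 sabins.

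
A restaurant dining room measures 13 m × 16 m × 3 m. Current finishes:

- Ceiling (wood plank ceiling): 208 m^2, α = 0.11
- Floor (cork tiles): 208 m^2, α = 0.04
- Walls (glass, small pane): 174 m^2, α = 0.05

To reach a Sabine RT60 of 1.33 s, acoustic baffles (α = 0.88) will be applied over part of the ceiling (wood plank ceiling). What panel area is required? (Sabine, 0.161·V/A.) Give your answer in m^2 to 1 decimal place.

Equivalent absorption area: A₁ = 208*0.11 + 208*0.04 + 174*0.05 = 39.900 m^2.
Required A₂ = 0.161·624/1.33 = 75.537 sabins.
ΔA needed = 75.537 − 39.900 = 35.637 sabins.
Net gain per m^2: Δα = 0.88 − 0.11 = 0.77.
Area = ΔA/Δα = 35.637/0.77 = 46.3 m^2.

46.3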